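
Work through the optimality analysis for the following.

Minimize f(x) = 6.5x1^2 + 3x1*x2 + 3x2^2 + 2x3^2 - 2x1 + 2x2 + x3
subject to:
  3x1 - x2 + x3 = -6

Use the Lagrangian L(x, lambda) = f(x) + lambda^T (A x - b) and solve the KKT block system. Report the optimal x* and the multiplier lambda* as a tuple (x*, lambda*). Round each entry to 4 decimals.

Form the Lagrangian:
  L(x, lambda) = (1/2) x^T Q x + c^T x + lambda^T (A x - b)
Stationarity (grad_x L = 0): Q x + c + A^T lambda = 0.
Primal feasibility: A x = b.

This gives the KKT block system:
  [ Q   A^T ] [ x     ]   [-c ]
  [ A    0  ] [ lambda ] = [ b ]

Solving the linear system:
  x*      = (-1.176, 1.0416, -1.4303)
  lambda* = (4.7213)
  f(x*)   = 15.6663

x* = (-1.176, 1.0416, -1.4303), lambda* = (4.7213)


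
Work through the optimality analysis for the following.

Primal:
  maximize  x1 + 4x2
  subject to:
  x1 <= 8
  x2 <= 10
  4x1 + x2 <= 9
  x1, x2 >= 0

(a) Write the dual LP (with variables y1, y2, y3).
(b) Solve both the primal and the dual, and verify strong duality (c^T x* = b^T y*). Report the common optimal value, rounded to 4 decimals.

The standard primal-dual pair for 'max c^T x s.t. A x <= b, x >= 0' is:
  Dual:  min b^T y  s.t.  A^T y >= c,  y >= 0.

So the dual LP is:
  minimize  8y1 + 10y2 + 9y3
  subject to:
    y1 + 4y3 >= 1
    y2 + y3 >= 4
    y1, y2, y3 >= 0

Solving the primal: x* = (0, 9).
  primal value c^T x* = 36.
Solving the dual: y* = (0, 0, 4).
  dual value b^T y* = 36.
Strong duality: c^T x* = b^T y*. Confirmed.

36


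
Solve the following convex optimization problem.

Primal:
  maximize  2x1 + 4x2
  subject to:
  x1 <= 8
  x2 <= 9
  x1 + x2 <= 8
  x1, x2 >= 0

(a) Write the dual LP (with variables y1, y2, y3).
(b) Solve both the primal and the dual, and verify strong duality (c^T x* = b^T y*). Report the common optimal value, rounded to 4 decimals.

The standard primal-dual pair for 'max c^T x s.t. A x <= b, x >= 0' is:
  Dual:  min b^T y  s.t.  A^T y >= c,  y >= 0.

So the dual LP is:
  minimize  8y1 + 9y2 + 8y3
  subject to:
    y1 + y3 >= 2
    y2 + y3 >= 4
    y1, y2, y3 >= 0

Solving the primal: x* = (0, 8).
  primal value c^T x* = 32.
Solving the dual: y* = (0, 0, 4).
  dual value b^T y* = 32.
Strong duality: c^T x* = b^T y*. Confirmed.

32


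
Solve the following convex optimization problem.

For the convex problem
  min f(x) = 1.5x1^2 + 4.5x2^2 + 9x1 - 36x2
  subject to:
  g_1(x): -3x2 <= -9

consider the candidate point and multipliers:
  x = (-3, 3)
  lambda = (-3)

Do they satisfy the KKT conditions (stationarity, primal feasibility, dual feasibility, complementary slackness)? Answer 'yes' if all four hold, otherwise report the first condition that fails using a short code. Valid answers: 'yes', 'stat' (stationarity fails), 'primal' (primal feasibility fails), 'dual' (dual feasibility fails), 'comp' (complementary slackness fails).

Gradient of f: grad f(x) = Q x + c = (0, -9)
Constraint values g_i(x) = a_i^T x - b_i:
  g_1((-3, 3)) = 0
Stationarity residual: grad f(x) + sum_i lambda_i a_i = (0, 0)
  -> stationarity OK
Primal feasibility (all g_i <= 0): OK
Dual feasibility (all lambda_i >= 0): FAILS
Complementary slackness (lambda_i * g_i(x) = 0 for all i): OK

Verdict: the first failing condition is dual_feasibility -> dual.

dual


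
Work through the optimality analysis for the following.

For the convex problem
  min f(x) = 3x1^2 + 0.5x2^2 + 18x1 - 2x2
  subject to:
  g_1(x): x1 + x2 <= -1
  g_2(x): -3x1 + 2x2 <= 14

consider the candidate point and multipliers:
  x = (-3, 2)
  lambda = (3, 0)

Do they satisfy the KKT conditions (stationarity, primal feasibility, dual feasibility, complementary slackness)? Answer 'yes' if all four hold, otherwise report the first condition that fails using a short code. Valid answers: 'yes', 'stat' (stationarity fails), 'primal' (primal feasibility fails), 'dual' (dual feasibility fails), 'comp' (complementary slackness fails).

Gradient of f: grad f(x) = Q x + c = (0, 0)
Constraint values g_i(x) = a_i^T x - b_i:
  g_1((-3, 2)) = 0
  g_2((-3, 2)) = -1
Stationarity residual: grad f(x) + sum_i lambda_i a_i = (3, 3)
  -> stationarity FAILS
Primal feasibility (all g_i <= 0): OK
Dual feasibility (all lambda_i >= 0): OK
Complementary slackness (lambda_i * g_i(x) = 0 for all i): OK

Verdict: the first failing condition is stationarity -> stat.

stat


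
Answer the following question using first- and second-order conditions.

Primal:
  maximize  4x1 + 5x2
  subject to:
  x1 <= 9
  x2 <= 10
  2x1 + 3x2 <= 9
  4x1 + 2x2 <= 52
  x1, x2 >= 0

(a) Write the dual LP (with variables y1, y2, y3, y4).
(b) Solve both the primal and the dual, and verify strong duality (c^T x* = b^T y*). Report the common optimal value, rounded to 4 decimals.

The standard primal-dual pair for 'max c^T x s.t. A x <= b, x >= 0' is:
  Dual:  min b^T y  s.t.  A^T y >= c,  y >= 0.

So the dual LP is:
  minimize  9y1 + 10y2 + 9y3 + 52y4
  subject to:
    y1 + 2y3 + 4y4 >= 4
    y2 + 3y3 + 2y4 >= 5
    y1, y2, y3, y4 >= 0

Solving the primal: x* = (4.5, 0).
  primal value c^T x* = 18.
Solving the dual: y* = (0, 0, 2, 0).
  dual value b^T y* = 18.
Strong duality: c^T x* = b^T y*. Confirmed.

18


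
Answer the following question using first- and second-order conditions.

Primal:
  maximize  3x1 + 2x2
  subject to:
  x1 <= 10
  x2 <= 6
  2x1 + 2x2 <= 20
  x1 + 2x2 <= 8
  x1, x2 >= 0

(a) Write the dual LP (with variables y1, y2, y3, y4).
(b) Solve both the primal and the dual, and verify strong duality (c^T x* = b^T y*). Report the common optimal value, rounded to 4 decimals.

The standard primal-dual pair for 'max c^T x s.t. A x <= b, x >= 0' is:
  Dual:  min b^T y  s.t.  A^T y >= c,  y >= 0.

So the dual LP is:
  minimize  10y1 + 6y2 + 20y3 + 8y4
  subject to:
    y1 + 2y3 + y4 >= 3
    y2 + 2y3 + 2y4 >= 2
    y1, y2, y3, y4 >= 0

Solving the primal: x* = (8, 0).
  primal value c^T x* = 24.
Solving the dual: y* = (0, 0, 0, 3).
  dual value b^T y* = 24.
Strong duality: c^T x* = b^T y*. Confirmed.

24


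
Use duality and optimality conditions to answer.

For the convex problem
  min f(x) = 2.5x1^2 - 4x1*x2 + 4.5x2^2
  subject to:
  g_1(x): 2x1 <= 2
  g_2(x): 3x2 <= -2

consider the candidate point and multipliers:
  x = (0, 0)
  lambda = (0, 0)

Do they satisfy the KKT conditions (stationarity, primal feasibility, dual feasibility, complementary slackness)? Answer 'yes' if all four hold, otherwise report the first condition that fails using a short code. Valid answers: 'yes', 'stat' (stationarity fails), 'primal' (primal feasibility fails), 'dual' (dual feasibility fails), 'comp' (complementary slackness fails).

Gradient of f: grad f(x) = Q x + c = (0, 0)
Constraint values g_i(x) = a_i^T x - b_i:
  g_1((0, 0)) = -2
  g_2((0, 0)) = 2
Stationarity residual: grad f(x) + sum_i lambda_i a_i = (0, 0)
  -> stationarity OK
Primal feasibility (all g_i <= 0): FAILS
Dual feasibility (all lambda_i >= 0): OK
Complementary slackness (lambda_i * g_i(x) = 0 for all i): OK

Verdict: the first failing condition is primal_feasibility -> primal.

primal


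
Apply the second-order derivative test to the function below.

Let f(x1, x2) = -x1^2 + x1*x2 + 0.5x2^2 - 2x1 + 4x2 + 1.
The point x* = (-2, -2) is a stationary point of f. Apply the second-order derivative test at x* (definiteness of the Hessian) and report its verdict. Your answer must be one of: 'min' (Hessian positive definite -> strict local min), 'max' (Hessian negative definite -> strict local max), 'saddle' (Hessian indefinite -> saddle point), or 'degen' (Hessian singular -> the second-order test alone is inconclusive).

Compute the Hessian H = grad^2 f:
  H = [[-2, 1], [1, 1]]
Verify stationarity: grad f(x*) = H x* + g = (0, 0).
Eigenvalues of H: -2.3028, 1.3028.
Eigenvalues have mixed signs, so H is indefinite -> x* is a saddle point.

saddle


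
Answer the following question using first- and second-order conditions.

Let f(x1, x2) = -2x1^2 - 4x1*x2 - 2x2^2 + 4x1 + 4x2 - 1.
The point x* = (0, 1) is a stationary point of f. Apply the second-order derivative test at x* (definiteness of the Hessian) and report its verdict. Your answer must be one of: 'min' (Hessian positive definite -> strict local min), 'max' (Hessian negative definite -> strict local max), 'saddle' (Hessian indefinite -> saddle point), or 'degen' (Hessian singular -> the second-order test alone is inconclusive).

Compute the Hessian H = grad^2 f:
  H = [[-4, -4], [-4, -4]]
Verify stationarity: grad f(x*) = H x* + g = (0, 0).
Eigenvalues of H: -8, 0.
H has a zero eigenvalue (singular; negative semidefinite but not definite), so H is neither positive definite, negative definite, nor indefinite. The second-order test alone is inconclusive -> degen.
(Indeed, f is constant along the null direction of H through x*, so x* is not a strict local extremum.)

degen


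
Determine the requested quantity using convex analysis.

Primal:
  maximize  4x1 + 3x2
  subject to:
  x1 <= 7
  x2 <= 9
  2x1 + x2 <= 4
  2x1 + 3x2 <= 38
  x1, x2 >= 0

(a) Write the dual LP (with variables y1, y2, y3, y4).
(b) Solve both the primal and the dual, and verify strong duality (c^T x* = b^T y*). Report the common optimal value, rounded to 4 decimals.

The standard primal-dual pair for 'max c^T x s.t. A x <= b, x >= 0' is:
  Dual:  min b^T y  s.t.  A^T y >= c,  y >= 0.

So the dual LP is:
  minimize  7y1 + 9y2 + 4y3 + 38y4
  subject to:
    y1 + 2y3 + 2y4 >= 4
    y2 + y3 + 3y4 >= 3
    y1, y2, y3, y4 >= 0

Solving the primal: x* = (0, 4).
  primal value c^T x* = 12.
Solving the dual: y* = (0, 0, 3, 0).
  dual value b^T y* = 12.
Strong duality: c^T x* = b^T y*. Confirmed.

12


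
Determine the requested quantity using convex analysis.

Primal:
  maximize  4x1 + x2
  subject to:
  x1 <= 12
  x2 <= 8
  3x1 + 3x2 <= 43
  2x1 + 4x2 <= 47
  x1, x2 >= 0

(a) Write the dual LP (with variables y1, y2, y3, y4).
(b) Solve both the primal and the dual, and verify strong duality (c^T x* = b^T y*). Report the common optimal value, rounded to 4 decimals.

The standard primal-dual pair for 'max c^T x s.t. A x <= b, x >= 0' is:
  Dual:  min b^T y  s.t.  A^T y >= c,  y >= 0.

So the dual LP is:
  minimize  12y1 + 8y2 + 43y3 + 47y4
  subject to:
    y1 + 3y3 + 2y4 >= 4
    y2 + 3y3 + 4y4 >= 1
    y1, y2, y3, y4 >= 0

Solving the primal: x* = (12, 2.3333).
  primal value c^T x* = 50.3333.
Solving the dual: y* = (3, 0, 0.3333, 0).
  dual value b^T y* = 50.3333.
Strong duality: c^T x* = b^T y*. Confirmed.

50.3333


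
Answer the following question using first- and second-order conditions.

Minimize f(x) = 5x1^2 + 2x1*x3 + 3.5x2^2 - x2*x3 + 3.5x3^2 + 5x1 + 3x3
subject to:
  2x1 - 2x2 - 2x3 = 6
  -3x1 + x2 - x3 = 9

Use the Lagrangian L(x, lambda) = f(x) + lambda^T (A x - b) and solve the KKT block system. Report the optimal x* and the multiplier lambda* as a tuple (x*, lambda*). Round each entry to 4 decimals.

Form the Lagrangian:
  L(x, lambda) = (1/2) x^T Q x + c^T x + lambda^T (A x - b)
Stationarity (grad_x L = 0): Q x + c + A^T lambda = 0.
Primal feasibility: A x = b.

This gives the KKT block system:
  [ Q   A^T ] [ x     ]   [-c ]
  [ A    0  ] [ lambda ] = [ b ]

Solving the linear system:
  x*      = (-1.9778, -0.9556, -4.0222)
  lambda* = (-7.7056, -12.7444)
  f(x*)   = 69.4889

x* = (-1.9778, -0.9556, -4.0222), lambda* = (-7.7056, -12.7444)


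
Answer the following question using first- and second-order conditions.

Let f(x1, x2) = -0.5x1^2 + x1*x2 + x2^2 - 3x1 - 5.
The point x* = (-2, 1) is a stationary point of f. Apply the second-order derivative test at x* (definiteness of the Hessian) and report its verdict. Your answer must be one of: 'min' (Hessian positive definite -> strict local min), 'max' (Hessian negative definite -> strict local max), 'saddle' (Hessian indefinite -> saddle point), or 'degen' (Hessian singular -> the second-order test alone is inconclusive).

Compute the Hessian H = grad^2 f:
  H = [[-1, 1], [1, 2]]
Verify stationarity: grad f(x*) = H x* + g = (0, 0).
Eigenvalues of H: -1.3028, 2.3028.
Eigenvalues have mixed signs, so H is indefinite -> x* is a saddle point.

saddle


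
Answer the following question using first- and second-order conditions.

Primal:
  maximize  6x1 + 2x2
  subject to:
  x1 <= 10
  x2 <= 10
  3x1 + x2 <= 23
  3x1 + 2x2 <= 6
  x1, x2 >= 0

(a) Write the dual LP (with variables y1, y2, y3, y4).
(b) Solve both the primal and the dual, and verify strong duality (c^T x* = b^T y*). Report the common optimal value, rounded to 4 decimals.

The standard primal-dual pair for 'max c^T x s.t. A x <= b, x >= 0' is:
  Dual:  min b^T y  s.t.  A^T y >= c,  y >= 0.

So the dual LP is:
  minimize  10y1 + 10y2 + 23y3 + 6y4
  subject to:
    y1 + 3y3 + 3y4 >= 6
    y2 + y3 + 2y4 >= 2
    y1, y2, y3, y4 >= 0

Solving the primal: x* = (2, 0).
  primal value c^T x* = 12.
Solving the dual: y* = (0, 0, 0, 2).
  dual value b^T y* = 12.
Strong duality: c^T x* = b^T y*. Confirmed.

12


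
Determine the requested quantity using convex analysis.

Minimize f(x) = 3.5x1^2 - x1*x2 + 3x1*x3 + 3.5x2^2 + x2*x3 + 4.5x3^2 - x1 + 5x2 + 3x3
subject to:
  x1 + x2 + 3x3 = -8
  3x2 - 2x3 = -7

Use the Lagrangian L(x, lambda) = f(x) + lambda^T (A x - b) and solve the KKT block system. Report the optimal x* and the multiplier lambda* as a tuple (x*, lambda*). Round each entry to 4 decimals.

Form the Lagrangian:
  L(x, lambda) = (1/2) x^T Q x + c^T x + lambda^T (A x - b)
Stationarity (grad_x L = 0): Q x + c + A^T lambda = 0.
Primal feasibility: A x = b.

This gives the KKT block system:
  [ Q   A^T ] [ x     ]   [-c ]
  [ A    0  ] [ lambda ] = [ b ]

Solving the linear system:
  x*      = (-0.7838, -3.2211, -1.3317)
  lambda* = (7.2604, 3.6118)
  f(x*)   = 32.0246

x* = (-0.7838, -3.2211, -1.3317), lambda* = (7.2604, 3.6118)


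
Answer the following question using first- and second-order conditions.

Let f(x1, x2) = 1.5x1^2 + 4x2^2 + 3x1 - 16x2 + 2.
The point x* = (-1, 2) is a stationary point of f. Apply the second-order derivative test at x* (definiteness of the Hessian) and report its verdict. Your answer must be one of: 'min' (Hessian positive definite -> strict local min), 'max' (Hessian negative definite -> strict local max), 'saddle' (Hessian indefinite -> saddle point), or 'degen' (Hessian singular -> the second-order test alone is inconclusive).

Compute the Hessian H = grad^2 f:
  H = [[3, 0], [0, 8]]
Verify stationarity: grad f(x*) = H x* + g = (0, 0).
Eigenvalues of H: 3, 8.
Both eigenvalues > 0, so H is positive definite -> x* is a strict local min.

min


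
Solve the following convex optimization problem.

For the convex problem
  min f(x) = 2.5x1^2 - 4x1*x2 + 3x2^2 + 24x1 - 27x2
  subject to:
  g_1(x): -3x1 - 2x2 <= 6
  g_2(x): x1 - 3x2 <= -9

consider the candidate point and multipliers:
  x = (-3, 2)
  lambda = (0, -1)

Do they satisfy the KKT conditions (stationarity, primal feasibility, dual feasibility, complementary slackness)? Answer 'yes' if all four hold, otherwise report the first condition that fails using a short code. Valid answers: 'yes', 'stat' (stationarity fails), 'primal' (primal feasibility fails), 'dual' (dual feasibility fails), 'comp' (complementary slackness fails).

Gradient of f: grad f(x) = Q x + c = (1, -3)
Constraint values g_i(x) = a_i^T x - b_i:
  g_1((-3, 2)) = -1
  g_2((-3, 2)) = 0
Stationarity residual: grad f(x) + sum_i lambda_i a_i = (0, 0)
  -> stationarity OK
Primal feasibility (all g_i <= 0): OK
Dual feasibility (all lambda_i >= 0): FAILS
Complementary slackness (lambda_i * g_i(x) = 0 for all i): OK

Verdict: the first failing condition is dual_feasibility -> dual.

dual


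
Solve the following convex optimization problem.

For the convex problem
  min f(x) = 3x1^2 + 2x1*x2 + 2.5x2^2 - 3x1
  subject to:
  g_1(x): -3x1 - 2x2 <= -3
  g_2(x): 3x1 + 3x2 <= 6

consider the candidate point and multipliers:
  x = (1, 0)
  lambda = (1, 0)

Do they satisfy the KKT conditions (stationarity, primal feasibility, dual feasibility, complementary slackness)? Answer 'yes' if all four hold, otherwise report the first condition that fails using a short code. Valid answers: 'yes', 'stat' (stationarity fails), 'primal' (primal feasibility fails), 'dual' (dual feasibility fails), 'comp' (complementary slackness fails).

Gradient of f: grad f(x) = Q x + c = (3, 2)
Constraint values g_i(x) = a_i^T x - b_i:
  g_1((1, 0)) = 0
  g_2((1, 0)) = -3
Stationarity residual: grad f(x) + sum_i lambda_i a_i = (0, 0)
  -> stationarity OK
Primal feasibility (all g_i <= 0): OK
Dual feasibility (all lambda_i >= 0): OK
Complementary slackness (lambda_i * g_i(x) = 0 for all i): OK

Verdict: yes, KKT holds.

yes


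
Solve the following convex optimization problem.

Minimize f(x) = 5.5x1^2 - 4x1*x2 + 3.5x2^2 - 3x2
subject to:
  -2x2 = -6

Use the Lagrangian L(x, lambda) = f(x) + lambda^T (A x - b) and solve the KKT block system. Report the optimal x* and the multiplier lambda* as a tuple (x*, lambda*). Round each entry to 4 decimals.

Form the Lagrangian:
  L(x, lambda) = (1/2) x^T Q x + c^T x + lambda^T (A x - b)
Stationarity (grad_x L = 0): Q x + c + A^T lambda = 0.
Primal feasibility: A x = b.

This gives the KKT block system:
  [ Q   A^T ] [ x     ]   [-c ]
  [ A    0  ] [ lambda ] = [ b ]

Solving the linear system:
  x*      = (1.0909, 3)
  lambda* = (6.8182)
  f(x*)   = 15.9545

x* = (1.0909, 3), lambda* = (6.8182)


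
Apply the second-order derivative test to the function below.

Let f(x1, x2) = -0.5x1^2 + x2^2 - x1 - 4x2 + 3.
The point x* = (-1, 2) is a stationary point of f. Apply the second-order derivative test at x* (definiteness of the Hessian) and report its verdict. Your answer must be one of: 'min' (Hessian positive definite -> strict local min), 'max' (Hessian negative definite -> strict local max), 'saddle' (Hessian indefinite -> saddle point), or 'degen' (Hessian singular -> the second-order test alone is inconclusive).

Compute the Hessian H = grad^2 f:
  H = [[-1, 0], [0, 2]]
Verify stationarity: grad f(x*) = H x* + g = (0, 0).
Eigenvalues of H: -1, 2.
Eigenvalues have mixed signs, so H is indefinite -> x* is a saddle point.

saddle


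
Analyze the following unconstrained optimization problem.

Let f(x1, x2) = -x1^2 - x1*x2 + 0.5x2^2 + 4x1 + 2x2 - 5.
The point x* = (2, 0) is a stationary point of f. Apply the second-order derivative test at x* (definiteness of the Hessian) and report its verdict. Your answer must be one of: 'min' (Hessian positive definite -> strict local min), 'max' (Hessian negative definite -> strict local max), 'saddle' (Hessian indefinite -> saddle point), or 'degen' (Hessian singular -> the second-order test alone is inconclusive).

Compute the Hessian H = grad^2 f:
  H = [[-2, -1], [-1, 1]]
Verify stationarity: grad f(x*) = H x* + g = (0, 0).
Eigenvalues of H: -2.3028, 1.3028.
Eigenvalues have mixed signs, so H is indefinite -> x* is a saddle point.

saddle


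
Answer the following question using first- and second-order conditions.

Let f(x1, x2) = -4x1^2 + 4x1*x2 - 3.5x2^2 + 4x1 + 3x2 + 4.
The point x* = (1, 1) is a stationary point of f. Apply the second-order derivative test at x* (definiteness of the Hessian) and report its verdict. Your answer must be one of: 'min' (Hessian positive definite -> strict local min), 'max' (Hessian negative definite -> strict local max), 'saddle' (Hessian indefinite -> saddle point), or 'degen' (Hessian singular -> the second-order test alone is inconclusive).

Compute the Hessian H = grad^2 f:
  H = [[-8, 4], [4, -7]]
Verify stationarity: grad f(x*) = H x* + g = (0, 0).
Eigenvalues of H: -11.5311, -3.4689.
Both eigenvalues < 0, so H is negative definite -> x* is a strict local max.

max


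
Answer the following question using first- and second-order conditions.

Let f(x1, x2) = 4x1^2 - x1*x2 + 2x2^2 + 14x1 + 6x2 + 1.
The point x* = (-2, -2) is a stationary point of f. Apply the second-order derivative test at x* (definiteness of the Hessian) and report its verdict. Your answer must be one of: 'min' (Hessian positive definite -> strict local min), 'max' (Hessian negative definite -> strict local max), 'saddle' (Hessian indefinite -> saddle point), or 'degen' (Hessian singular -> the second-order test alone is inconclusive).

Compute the Hessian H = grad^2 f:
  H = [[8, -1], [-1, 4]]
Verify stationarity: grad f(x*) = H x* + g = (0, 0).
Eigenvalues of H: 3.7639, 8.2361.
Both eigenvalues > 0, so H is positive definite -> x* is a strict local min.

min


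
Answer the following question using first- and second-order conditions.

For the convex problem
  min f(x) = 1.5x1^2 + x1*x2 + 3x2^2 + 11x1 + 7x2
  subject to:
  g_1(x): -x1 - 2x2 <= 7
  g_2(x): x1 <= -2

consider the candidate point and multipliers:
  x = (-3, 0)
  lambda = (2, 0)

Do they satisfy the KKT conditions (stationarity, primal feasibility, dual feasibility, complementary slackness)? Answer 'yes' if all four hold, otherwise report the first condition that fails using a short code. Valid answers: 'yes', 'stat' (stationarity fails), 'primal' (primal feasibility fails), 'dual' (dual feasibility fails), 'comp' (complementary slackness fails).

Gradient of f: grad f(x) = Q x + c = (2, 4)
Constraint values g_i(x) = a_i^T x - b_i:
  g_1((-3, 0)) = -4
  g_2((-3, 0)) = -1
Stationarity residual: grad f(x) + sum_i lambda_i a_i = (0, 0)
  -> stationarity OK
Primal feasibility (all g_i <= 0): OK
Dual feasibility (all lambda_i >= 0): OK
Complementary slackness (lambda_i * g_i(x) = 0 for all i): FAILS

Verdict: the first failing condition is complementary_slackness -> comp.

comp


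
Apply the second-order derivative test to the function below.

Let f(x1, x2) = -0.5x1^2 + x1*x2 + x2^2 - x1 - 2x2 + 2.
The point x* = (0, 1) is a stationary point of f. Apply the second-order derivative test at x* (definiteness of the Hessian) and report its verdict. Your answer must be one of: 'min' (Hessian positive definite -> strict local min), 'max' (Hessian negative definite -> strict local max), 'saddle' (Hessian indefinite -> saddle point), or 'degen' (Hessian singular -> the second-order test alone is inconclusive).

Compute the Hessian H = grad^2 f:
  H = [[-1, 1], [1, 2]]
Verify stationarity: grad f(x*) = H x* + g = (0, 0).
Eigenvalues of H: -1.3028, 2.3028.
Eigenvalues have mixed signs, so H is indefinite -> x* is a saddle point.

saddle


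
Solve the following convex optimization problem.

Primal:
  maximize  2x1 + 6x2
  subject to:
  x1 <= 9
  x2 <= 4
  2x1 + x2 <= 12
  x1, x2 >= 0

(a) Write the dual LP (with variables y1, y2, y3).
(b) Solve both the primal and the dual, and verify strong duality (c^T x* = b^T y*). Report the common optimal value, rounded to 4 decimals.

The standard primal-dual pair for 'max c^T x s.t. A x <= b, x >= 0' is:
  Dual:  min b^T y  s.t.  A^T y >= c,  y >= 0.

So the dual LP is:
  minimize  9y1 + 4y2 + 12y3
  subject to:
    y1 + 2y3 >= 2
    y2 + y3 >= 6
    y1, y2, y3 >= 0

Solving the primal: x* = (4, 4).
  primal value c^T x* = 32.
Solving the dual: y* = (0, 5, 1).
  dual value b^T y* = 32.
Strong duality: c^T x* = b^T y*. Confirmed.

32


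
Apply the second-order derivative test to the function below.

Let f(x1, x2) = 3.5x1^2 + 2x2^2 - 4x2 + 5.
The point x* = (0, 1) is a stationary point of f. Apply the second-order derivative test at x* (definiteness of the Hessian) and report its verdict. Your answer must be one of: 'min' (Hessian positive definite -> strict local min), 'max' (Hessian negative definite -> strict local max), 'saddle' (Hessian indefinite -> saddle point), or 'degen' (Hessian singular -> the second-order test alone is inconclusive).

Compute the Hessian H = grad^2 f:
  H = [[7, 0], [0, 4]]
Verify stationarity: grad f(x*) = H x* + g = (0, 0).
Eigenvalues of H: 4, 7.
Both eigenvalues > 0, so H is positive definite -> x* is a strict local min.

min


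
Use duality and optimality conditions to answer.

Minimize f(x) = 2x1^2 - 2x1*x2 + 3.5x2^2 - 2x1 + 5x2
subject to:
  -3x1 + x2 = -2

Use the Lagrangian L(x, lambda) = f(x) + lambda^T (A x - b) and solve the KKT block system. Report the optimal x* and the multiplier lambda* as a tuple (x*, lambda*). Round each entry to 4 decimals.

Form the Lagrangian:
  L(x, lambda) = (1/2) x^T Q x + c^T x + lambda^T (A x - b)
Stationarity (grad_x L = 0): Q x + c + A^T lambda = 0.
Primal feasibility: A x = b.

This gives the KKT block system:
  [ Q   A^T ] [ x     ]   [-c ]
  [ A    0  ] [ lambda ] = [ b ]

Solving the linear system:
  x*      = (0.4545, -0.6364)
  lambda* = (0.3636)
  f(x*)   = -1.6818

x* = (0.4545, -0.6364), lambda* = (0.3636)


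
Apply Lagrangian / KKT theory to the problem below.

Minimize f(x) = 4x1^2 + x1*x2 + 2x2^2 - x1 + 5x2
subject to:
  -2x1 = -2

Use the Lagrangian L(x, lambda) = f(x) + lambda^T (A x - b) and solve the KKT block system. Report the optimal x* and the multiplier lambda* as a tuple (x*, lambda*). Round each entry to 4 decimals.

Form the Lagrangian:
  L(x, lambda) = (1/2) x^T Q x + c^T x + lambda^T (A x - b)
Stationarity (grad_x L = 0): Q x + c + A^T lambda = 0.
Primal feasibility: A x = b.

This gives the KKT block system:
  [ Q   A^T ] [ x     ]   [-c ]
  [ A    0  ] [ lambda ] = [ b ]

Solving the linear system:
  x*      = (1, -1.5)
  lambda* = (2.75)
  f(x*)   = -1.5

x* = (1, -1.5), lambda* = (2.75)


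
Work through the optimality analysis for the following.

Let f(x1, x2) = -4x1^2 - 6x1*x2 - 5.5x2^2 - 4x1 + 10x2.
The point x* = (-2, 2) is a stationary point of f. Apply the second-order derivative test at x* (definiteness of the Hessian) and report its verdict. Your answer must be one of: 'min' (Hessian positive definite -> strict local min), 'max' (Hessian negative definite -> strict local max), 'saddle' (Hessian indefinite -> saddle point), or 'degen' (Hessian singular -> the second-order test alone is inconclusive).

Compute the Hessian H = grad^2 f:
  H = [[-8, -6], [-6, -11]]
Verify stationarity: grad f(x*) = H x* + g = (0, 0).
Eigenvalues of H: -15.6847, -3.3153.
Both eigenvalues < 0, so H is negative definite -> x* is a strict local max.

max


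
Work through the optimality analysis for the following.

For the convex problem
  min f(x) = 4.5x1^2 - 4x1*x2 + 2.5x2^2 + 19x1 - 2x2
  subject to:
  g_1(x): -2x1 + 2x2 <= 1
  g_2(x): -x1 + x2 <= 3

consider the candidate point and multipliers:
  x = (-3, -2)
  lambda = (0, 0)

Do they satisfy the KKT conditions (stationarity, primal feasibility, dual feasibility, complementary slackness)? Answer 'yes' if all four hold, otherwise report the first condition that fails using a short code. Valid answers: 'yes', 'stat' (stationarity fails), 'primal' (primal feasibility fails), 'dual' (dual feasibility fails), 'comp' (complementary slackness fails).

Gradient of f: grad f(x) = Q x + c = (0, 0)
Constraint values g_i(x) = a_i^T x - b_i:
  g_1((-3, -2)) = 1
  g_2((-3, -2)) = -2
Stationarity residual: grad f(x) + sum_i lambda_i a_i = (0, 0)
  -> stationarity OK
Primal feasibility (all g_i <= 0): FAILS
Dual feasibility (all lambda_i >= 0): OK
Complementary slackness (lambda_i * g_i(x) = 0 for all i): OK

Verdict: the first failing condition is primal_feasibility -> primal.

primal


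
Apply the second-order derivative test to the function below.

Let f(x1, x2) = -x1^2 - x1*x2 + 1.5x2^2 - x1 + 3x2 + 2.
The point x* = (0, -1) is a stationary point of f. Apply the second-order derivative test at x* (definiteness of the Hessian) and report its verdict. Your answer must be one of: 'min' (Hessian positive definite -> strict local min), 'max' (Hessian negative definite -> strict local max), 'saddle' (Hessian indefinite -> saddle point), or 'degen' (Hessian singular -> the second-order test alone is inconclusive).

Compute the Hessian H = grad^2 f:
  H = [[-2, -1], [-1, 3]]
Verify stationarity: grad f(x*) = H x* + g = (0, 0).
Eigenvalues of H: -2.1926, 3.1926.
Eigenvalues have mixed signs, so H is indefinite -> x* is a saddle point.

saddle


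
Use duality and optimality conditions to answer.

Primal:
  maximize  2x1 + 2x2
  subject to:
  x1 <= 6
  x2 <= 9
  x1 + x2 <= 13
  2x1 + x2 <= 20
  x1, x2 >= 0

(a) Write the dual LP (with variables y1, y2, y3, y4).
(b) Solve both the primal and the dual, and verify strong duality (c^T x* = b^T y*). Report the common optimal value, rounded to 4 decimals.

The standard primal-dual pair for 'max c^T x s.t. A x <= b, x >= 0' is:
  Dual:  min b^T y  s.t.  A^T y >= c,  y >= 0.

So the dual LP is:
  minimize  6y1 + 9y2 + 13y3 + 20y4
  subject to:
    y1 + y3 + 2y4 >= 2
    y2 + y3 + y4 >= 2
    y1, y2, y3, y4 >= 0

Solving the primal: x* = (6, 7).
  primal value c^T x* = 26.
Solving the dual: y* = (0, 0, 2, 0).
  dual value b^T y* = 26.
Strong duality: c^T x* = b^T y*. Confirmed.

26


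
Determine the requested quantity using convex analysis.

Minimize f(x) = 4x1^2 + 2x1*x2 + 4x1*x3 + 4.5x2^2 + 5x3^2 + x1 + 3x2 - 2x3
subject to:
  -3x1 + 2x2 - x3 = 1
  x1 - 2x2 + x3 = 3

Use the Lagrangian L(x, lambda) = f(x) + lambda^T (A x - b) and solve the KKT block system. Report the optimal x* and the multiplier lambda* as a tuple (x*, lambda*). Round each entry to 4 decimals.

Form the Lagrangian:
  L(x, lambda) = (1/2) x^T Q x + c^T x + lambda^T (A x - b)
Stationarity (grad_x L = 0): Q x + c + A^T lambda = 0.
Primal feasibility: A x = b.

This gives the KKT block system:
  [ Q   A^T ] [ x     ]   [-c ]
  [ A    0  ] [ lambda ] = [ b ]

Solving the linear system:
  x*      = (-2, -1.6122, 1.7755)
  lambda* = (-9.4388, -17.1939)
  f(x*)   = 25.3163

x* = (-2, -1.6122, 1.7755), lambda* = (-9.4388, -17.1939)


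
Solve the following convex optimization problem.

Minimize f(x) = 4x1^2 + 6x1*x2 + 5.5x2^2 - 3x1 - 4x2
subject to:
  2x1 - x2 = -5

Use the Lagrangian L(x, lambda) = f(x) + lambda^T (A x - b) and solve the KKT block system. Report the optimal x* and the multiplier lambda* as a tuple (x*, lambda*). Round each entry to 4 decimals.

Form the Lagrangian:
  L(x, lambda) = (1/2) x^T Q x + c^T x + lambda^T (A x - b)
Stationarity (grad_x L = 0): Q x + c + A^T lambda = 0.
Primal feasibility: A x = b.

This gives the KKT block system:
  [ Q   A^T ] [ x     ]   [-c ]
  [ A    0  ] [ lambda ] = [ b ]

Solving the linear system:
  x*      = (-1.6974, 1.6053)
  lambda* = (3.4737)
  f(x*)   = 8.0197

x* = (-1.6974, 1.6053), lambda* = (3.4737)


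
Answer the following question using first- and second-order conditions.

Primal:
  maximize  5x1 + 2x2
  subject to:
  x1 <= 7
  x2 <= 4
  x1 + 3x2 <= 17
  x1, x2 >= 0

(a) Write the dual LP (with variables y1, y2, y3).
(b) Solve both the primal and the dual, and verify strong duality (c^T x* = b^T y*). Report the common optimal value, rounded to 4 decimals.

The standard primal-dual pair for 'max c^T x s.t. A x <= b, x >= 0' is:
  Dual:  min b^T y  s.t.  A^T y >= c,  y >= 0.

So the dual LP is:
  minimize  7y1 + 4y2 + 17y3
  subject to:
    y1 + y3 >= 5
    y2 + 3y3 >= 2
    y1, y2, y3 >= 0

Solving the primal: x* = (7, 3.3333).
  primal value c^T x* = 41.6667.
Solving the dual: y* = (4.3333, 0, 0.6667).
  dual value b^T y* = 41.6667.
Strong duality: c^T x* = b^T y*. Confirmed.

41.6667


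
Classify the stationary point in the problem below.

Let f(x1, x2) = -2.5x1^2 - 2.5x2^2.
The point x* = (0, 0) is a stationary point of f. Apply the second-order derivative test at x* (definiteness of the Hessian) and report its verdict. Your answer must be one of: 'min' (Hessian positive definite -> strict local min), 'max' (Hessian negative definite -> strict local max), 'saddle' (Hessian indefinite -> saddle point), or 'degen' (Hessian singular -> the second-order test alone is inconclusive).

Compute the Hessian H = grad^2 f:
  H = [[-5, 0], [0, -5]]
Verify stationarity: grad f(x*) = H x* + g = (0, 0).
Eigenvalues of H: -5, -5.
Both eigenvalues < 0, so H is negative definite -> x* is a strict local max.

max


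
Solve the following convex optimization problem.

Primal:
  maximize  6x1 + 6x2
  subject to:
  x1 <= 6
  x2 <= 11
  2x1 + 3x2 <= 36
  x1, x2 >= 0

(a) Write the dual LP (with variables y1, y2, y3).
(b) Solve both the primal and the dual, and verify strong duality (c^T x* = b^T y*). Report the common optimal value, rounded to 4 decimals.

The standard primal-dual pair for 'max c^T x s.t. A x <= b, x >= 0' is:
  Dual:  min b^T y  s.t.  A^T y >= c,  y >= 0.

So the dual LP is:
  minimize  6y1 + 11y2 + 36y3
  subject to:
    y1 + 2y3 >= 6
    y2 + 3y3 >= 6
    y1, y2, y3 >= 0

Solving the primal: x* = (6, 8).
  primal value c^T x* = 84.
Solving the dual: y* = (2, 0, 2).
  dual value b^T y* = 84.
Strong duality: c^T x* = b^T y*. Confirmed.

84


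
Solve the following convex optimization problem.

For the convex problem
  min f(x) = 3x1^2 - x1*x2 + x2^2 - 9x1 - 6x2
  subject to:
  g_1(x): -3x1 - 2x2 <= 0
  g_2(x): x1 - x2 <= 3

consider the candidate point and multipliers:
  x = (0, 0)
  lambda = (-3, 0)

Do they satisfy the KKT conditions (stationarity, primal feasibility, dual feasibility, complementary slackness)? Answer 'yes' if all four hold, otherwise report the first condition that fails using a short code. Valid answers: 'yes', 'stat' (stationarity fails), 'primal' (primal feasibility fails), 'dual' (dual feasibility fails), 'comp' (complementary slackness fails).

Gradient of f: grad f(x) = Q x + c = (-9, -6)
Constraint values g_i(x) = a_i^T x - b_i:
  g_1((0, 0)) = 0
  g_2((0, 0)) = -3
Stationarity residual: grad f(x) + sum_i lambda_i a_i = (0, 0)
  -> stationarity OK
Primal feasibility (all g_i <= 0): OK
Dual feasibility (all lambda_i >= 0): FAILS
Complementary slackness (lambda_i * g_i(x) = 0 for all i): OK

Verdict: the first failing condition is dual_feasibility -> dual.

dual


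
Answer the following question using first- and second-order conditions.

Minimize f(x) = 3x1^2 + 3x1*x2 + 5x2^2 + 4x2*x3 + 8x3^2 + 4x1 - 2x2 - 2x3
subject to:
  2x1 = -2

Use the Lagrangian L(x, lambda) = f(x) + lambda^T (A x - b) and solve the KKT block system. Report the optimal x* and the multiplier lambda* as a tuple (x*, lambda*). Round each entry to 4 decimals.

Form the Lagrangian:
  L(x, lambda) = (1/2) x^T Q x + c^T x + lambda^T (A x - b)
Stationarity (grad_x L = 0): Q x + c + A^T lambda = 0.
Primal feasibility: A x = b.

This gives the KKT block system:
  [ Q   A^T ] [ x     ]   [-c ]
  [ A    0  ] [ lambda ] = [ b ]

Solving the linear system:
  x*      = (-1, 0.5, 0)
  lambda* = (0.25)
  f(x*)   = -2.25

x* = (-1, 0.5, 0), lambda* = (0.25)


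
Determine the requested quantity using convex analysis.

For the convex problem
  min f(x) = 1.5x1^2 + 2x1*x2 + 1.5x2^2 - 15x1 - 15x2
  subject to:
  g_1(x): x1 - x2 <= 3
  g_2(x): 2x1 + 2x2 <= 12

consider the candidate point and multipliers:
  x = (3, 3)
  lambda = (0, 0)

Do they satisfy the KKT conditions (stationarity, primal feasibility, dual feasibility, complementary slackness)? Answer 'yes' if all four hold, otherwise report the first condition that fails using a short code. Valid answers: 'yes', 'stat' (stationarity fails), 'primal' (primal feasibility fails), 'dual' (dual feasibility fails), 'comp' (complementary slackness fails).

Gradient of f: grad f(x) = Q x + c = (0, 0)
Constraint values g_i(x) = a_i^T x - b_i:
  g_1((3, 3)) = -3
  g_2((3, 3)) = 0
Stationarity residual: grad f(x) + sum_i lambda_i a_i = (0, 0)
  -> stationarity OK
Primal feasibility (all g_i <= 0): OK
Dual feasibility (all lambda_i >= 0): OK
Complementary slackness (lambda_i * g_i(x) = 0 for all i): OK

Verdict: yes, KKT holds.

yes


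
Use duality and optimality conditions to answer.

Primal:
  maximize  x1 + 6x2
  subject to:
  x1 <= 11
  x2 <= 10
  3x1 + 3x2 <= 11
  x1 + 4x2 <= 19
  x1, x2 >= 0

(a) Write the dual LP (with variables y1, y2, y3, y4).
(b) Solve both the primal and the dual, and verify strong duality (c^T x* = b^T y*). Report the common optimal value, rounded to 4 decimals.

The standard primal-dual pair for 'max c^T x s.t. A x <= b, x >= 0' is:
  Dual:  min b^T y  s.t.  A^T y >= c,  y >= 0.

So the dual LP is:
  minimize  11y1 + 10y2 + 11y3 + 19y4
  subject to:
    y1 + 3y3 + y4 >= 1
    y2 + 3y3 + 4y4 >= 6
    y1, y2, y3, y4 >= 0

Solving the primal: x* = (0, 3.6667).
  primal value c^T x* = 22.
Solving the dual: y* = (0, 0, 2, 0).
  dual value b^T y* = 22.
Strong duality: c^T x* = b^T y*. Confirmed.

22


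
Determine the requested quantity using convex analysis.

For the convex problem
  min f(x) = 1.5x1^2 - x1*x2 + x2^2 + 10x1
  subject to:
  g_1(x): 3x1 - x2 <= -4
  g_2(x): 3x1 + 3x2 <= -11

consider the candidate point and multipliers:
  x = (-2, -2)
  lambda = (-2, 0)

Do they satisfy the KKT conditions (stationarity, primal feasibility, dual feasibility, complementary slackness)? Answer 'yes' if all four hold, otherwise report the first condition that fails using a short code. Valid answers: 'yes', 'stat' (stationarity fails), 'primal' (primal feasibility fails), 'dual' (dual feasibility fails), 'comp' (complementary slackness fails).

Gradient of f: grad f(x) = Q x + c = (6, -2)
Constraint values g_i(x) = a_i^T x - b_i:
  g_1((-2, -2)) = 0
  g_2((-2, -2)) = -1
Stationarity residual: grad f(x) + sum_i lambda_i a_i = (0, 0)
  -> stationarity OK
Primal feasibility (all g_i <= 0): OK
Dual feasibility (all lambda_i >= 0): FAILS
Complementary slackness (lambda_i * g_i(x) = 0 for all i): OK

Verdict: the first failing condition is dual_feasibility -> dual.

dual


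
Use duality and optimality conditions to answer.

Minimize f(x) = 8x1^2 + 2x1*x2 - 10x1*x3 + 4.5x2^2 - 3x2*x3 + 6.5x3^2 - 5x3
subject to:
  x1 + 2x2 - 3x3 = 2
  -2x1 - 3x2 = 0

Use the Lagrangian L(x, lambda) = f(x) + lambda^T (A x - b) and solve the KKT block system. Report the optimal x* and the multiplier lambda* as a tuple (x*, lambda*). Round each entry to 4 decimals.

Form the Lagrangian:
  L(x, lambda) = (1/2) x^T Q x + c^T x + lambda^T (A x - b)
Stationarity (grad_x L = 0): Q x + c + A^T lambda = 0.
Primal feasibility: A x = b.

This gives the KKT block system:
  [ Q   A^T ] [ x     ]   [-c ]
  [ A    0  ] [ lambda ] = [ b ]

Solving the linear system:
  x*      = (-0.3555, 0.237, -0.6272)
  lambda* = (-3.4363, -1.1896)
  f(x*)   = 5.0042

x* = (-0.3555, 0.237, -0.6272), lambda* = (-3.4363, -1.1896)


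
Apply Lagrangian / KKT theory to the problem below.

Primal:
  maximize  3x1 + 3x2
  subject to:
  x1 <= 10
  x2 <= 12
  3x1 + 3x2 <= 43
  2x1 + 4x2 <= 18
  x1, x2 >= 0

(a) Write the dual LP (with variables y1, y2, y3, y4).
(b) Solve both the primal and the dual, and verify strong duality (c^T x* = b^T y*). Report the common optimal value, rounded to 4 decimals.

The standard primal-dual pair for 'max c^T x s.t. A x <= b, x >= 0' is:
  Dual:  min b^T y  s.t.  A^T y >= c,  y >= 0.

So the dual LP is:
  minimize  10y1 + 12y2 + 43y3 + 18y4
  subject to:
    y1 + 3y3 + 2y4 >= 3
    y2 + 3y3 + 4y4 >= 3
    y1, y2, y3, y4 >= 0

Solving the primal: x* = (9, 0).
  primal value c^T x* = 27.
Solving the dual: y* = (0, 0, 0, 1.5).
  dual value b^T y* = 27.
Strong duality: c^T x* = b^T y*. Confirmed.

27


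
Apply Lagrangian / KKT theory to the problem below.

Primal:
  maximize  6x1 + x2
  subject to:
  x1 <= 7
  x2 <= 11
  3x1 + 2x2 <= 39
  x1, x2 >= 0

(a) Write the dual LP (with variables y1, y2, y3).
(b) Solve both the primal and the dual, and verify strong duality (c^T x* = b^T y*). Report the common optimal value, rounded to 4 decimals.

The standard primal-dual pair for 'max c^T x s.t. A x <= b, x >= 0' is:
  Dual:  min b^T y  s.t.  A^T y >= c,  y >= 0.

So the dual LP is:
  minimize  7y1 + 11y2 + 39y3
  subject to:
    y1 + 3y3 >= 6
    y2 + 2y3 >= 1
    y1, y2, y3 >= 0

Solving the primal: x* = (7, 9).
  primal value c^T x* = 51.
Solving the dual: y* = (4.5, 0, 0.5).
  dual value b^T y* = 51.
Strong duality: c^T x* = b^T y*. Confirmed.

51


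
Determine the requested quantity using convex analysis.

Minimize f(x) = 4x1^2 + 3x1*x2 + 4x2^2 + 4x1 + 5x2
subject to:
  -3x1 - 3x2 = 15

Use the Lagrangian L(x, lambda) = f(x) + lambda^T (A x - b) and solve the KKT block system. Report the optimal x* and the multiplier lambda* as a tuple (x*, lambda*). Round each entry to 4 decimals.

Form the Lagrangian:
  L(x, lambda) = (1/2) x^T Q x + c^T x + lambda^T (A x - b)
Stationarity (grad_x L = 0): Q x + c + A^T lambda = 0.
Primal feasibility: A x = b.

This gives the KKT block system:
  [ Q   A^T ] [ x     ]   [-c ]
  [ A    0  ] [ lambda ] = [ b ]

Solving the linear system:
  x*      = (-2.4, -2.6)
  lambda* = (-7.6667)
  f(x*)   = 46.2

x* = (-2.4, -2.6), lambda* = (-7.6667)
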